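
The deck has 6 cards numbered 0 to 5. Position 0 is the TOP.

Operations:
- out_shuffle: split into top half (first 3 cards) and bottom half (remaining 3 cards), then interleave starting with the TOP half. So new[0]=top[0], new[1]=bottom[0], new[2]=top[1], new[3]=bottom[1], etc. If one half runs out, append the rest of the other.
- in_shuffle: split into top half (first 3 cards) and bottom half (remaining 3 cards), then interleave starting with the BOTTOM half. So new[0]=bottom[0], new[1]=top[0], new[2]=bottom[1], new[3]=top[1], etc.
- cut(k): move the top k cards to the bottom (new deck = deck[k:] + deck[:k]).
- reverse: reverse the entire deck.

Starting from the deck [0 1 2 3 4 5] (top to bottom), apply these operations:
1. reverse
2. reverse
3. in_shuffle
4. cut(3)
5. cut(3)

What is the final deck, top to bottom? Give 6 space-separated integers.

After op 1 (reverse): [5 4 3 2 1 0]
After op 2 (reverse): [0 1 2 3 4 5]
After op 3 (in_shuffle): [3 0 4 1 5 2]
After op 4 (cut(3)): [1 5 2 3 0 4]
After op 5 (cut(3)): [3 0 4 1 5 2]

Answer: 3 0 4 1 5 2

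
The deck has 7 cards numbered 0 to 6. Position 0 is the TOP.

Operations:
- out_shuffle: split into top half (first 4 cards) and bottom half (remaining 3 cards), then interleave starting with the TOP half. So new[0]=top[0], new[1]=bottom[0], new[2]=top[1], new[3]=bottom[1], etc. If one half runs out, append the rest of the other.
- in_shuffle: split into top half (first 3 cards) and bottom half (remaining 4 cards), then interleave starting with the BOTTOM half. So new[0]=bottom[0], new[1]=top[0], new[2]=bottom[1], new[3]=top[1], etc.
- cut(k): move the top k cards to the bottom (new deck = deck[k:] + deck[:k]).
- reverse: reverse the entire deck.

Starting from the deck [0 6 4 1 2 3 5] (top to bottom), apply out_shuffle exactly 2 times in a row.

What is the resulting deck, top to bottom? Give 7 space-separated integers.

After op 1 (out_shuffle): [0 2 6 3 4 5 1]
After op 2 (out_shuffle): [0 4 2 5 6 1 3]

Answer: 0 4 2 5 6 1 3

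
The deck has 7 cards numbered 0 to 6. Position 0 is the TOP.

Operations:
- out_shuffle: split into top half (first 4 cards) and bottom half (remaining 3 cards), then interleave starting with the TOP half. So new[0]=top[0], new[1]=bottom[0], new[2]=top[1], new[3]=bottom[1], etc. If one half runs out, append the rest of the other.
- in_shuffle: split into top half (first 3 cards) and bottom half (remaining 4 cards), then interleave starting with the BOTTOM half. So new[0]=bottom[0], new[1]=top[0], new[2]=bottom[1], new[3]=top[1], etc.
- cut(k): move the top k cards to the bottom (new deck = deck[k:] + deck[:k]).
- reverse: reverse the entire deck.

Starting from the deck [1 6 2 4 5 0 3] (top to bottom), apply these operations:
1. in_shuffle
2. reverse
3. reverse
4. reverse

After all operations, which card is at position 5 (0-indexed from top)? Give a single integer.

After op 1 (in_shuffle): [4 1 5 6 0 2 3]
After op 2 (reverse): [3 2 0 6 5 1 4]
After op 3 (reverse): [4 1 5 6 0 2 3]
After op 4 (reverse): [3 2 0 6 5 1 4]
Position 5: card 1.

Answer: 1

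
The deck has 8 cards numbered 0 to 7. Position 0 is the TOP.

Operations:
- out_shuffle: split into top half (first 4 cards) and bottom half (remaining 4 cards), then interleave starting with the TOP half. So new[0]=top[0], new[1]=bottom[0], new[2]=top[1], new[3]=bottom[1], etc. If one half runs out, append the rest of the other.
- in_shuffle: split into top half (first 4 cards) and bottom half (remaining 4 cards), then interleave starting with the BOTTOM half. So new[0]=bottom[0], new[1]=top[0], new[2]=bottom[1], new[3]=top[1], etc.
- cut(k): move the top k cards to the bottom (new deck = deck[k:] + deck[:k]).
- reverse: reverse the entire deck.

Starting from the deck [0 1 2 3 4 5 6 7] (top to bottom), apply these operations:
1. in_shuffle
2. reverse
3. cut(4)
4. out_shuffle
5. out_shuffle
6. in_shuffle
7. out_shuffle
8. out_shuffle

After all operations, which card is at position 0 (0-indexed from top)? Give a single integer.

Answer: 5

Derivation:
After op 1 (in_shuffle): [4 0 5 1 6 2 7 3]
After op 2 (reverse): [3 7 2 6 1 5 0 4]
After op 3 (cut(4)): [1 5 0 4 3 7 2 6]
After op 4 (out_shuffle): [1 3 5 7 0 2 4 6]
After op 5 (out_shuffle): [1 0 3 2 5 4 7 6]
After op 6 (in_shuffle): [5 1 4 0 7 3 6 2]
After op 7 (out_shuffle): [5 7 1 3 4 6 0 2]
After op 8 (out_shuffle): [5 4 7 6 1 0 3 2]
Position 0: card 5.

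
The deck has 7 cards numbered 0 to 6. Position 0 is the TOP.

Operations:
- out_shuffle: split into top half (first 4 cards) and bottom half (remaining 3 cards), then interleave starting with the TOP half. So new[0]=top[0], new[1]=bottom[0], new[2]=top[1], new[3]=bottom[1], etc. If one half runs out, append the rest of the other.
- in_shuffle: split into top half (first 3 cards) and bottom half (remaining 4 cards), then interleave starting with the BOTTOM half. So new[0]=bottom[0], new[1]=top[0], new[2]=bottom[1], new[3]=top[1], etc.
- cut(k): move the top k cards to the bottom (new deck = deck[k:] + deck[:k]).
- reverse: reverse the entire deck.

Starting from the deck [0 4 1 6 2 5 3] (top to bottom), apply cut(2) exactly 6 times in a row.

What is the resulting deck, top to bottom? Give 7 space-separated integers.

Answer: 5 3 0 4 1 6 2

Derivation:
After op 1 (cut(2)): [1 6 2 5 3 0 4]
After op 2 (cut(2)): [2 5 3 0 4 1 6]
After op 3 (cut(2)): [3 0 4 1 6 2 5]
After op 4 (cut(2)): [4 1 6 2 5 3 0]
After op 5 (cut(2)): [6 2 5 3 0 4 1]
After op 6 (cut(2)): [5 3 0 4 1 6 2]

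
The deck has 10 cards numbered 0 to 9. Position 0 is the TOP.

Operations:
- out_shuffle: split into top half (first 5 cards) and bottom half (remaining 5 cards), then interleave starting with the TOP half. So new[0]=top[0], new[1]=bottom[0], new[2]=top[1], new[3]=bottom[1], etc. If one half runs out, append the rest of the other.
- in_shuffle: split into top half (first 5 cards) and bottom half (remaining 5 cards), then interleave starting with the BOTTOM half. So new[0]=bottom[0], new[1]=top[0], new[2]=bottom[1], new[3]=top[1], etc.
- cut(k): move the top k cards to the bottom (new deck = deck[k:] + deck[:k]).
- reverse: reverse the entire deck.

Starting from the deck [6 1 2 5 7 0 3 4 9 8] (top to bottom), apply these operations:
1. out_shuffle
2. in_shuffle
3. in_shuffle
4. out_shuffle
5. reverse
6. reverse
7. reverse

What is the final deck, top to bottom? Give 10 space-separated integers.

Answer: 9 3 2 6 0 7 8 4 5 1

Derivation:
After op 1 (out_shuffle): [6 0 1 3 2 4 5 9 7 8]
After op 2 (in_shuffle): [4 6 5 0 9 1 7 3 8 2]
After op 3 (in_shuffle): [1 4 7 6 3 5 8 0 2 9]
After op 4 (out_shuffle): [1 5 4 8 7 0 6 2 3 9]
After op 5 (reverse): [9 3 2 6 0 7 8 4 5 1]
After op 6 (reverse): [1 5 4 8 7 0 6 2 3 9]
After op 7 (reverse): [9 3 2 6 0 7 8 4 5 1]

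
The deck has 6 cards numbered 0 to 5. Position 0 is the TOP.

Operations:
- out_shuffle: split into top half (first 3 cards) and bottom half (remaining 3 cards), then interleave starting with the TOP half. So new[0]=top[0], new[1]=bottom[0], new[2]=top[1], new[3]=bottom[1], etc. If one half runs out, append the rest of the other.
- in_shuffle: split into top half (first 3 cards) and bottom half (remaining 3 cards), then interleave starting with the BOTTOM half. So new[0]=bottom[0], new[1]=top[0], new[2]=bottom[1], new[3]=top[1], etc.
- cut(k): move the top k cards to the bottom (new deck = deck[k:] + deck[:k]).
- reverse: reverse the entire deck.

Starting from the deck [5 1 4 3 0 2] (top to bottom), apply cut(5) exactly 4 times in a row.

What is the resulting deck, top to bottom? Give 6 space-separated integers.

After op 1 (cut(5)): [2 5 1 4 3 0]
After op 2 (cut(5)): [0 2 5 1 4 3]
After op 3 (cut(5)): [3 0 2 5 1 4]
After op 4 (cut(5)): [4 3 0 2 5 1]

Answer: 4 3 0 2 5 1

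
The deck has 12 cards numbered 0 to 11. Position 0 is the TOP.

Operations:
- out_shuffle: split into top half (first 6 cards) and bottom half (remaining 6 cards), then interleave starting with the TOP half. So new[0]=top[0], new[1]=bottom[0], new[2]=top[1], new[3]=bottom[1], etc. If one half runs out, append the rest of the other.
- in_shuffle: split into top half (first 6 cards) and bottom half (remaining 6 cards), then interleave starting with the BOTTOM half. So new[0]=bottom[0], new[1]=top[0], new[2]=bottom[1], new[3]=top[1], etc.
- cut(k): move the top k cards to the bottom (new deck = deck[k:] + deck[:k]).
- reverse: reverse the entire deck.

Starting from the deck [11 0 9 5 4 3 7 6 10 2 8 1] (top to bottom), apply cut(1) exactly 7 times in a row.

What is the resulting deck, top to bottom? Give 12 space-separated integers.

After op 1 (cut(1)): [0 9 5 4 3 7 6 10 2 8 1 11]
After op 2 (cut(1)): [9 5 4 3 7 6 10 2 8 1 11 0]
After op 3 (cut(1)): [5 4 3 7 6 10 2 8 1 11 0 9]
After op 4 (cut(1)): [4 3 7 6 10 2 8 1 11 0 9 5]
After op 5 (cut(1)): [3 7 6 10 2 8 1 11 0 9 5 4]
After op 6 (cut(1)): [7 6 10 2 8 1 11 0 9 5 4 3]
After op 7 (cut(1)): [6 10 2 8 1 11 0 9 5 4 3 7]

Answer: 6 10 2 8 1 11 0 9 5 4 3 7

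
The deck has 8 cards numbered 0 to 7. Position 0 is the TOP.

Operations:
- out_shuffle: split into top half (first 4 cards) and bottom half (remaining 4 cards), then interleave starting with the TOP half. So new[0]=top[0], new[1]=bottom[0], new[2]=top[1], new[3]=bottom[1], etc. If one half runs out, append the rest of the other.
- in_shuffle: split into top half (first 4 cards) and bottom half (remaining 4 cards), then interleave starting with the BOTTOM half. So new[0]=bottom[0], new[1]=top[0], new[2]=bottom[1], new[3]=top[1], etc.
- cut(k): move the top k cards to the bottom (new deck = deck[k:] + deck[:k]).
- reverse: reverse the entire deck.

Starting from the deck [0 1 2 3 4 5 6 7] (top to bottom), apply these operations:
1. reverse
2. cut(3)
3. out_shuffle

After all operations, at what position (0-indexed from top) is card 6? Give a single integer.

After op 1 (reverse): [7 6 5 4 3 2 1 0]
After op 2 (cut(3)): [4 3 2 1 0 7 6 5]
After op 3 (out_shuffle): [4 0 3 7 2 6 1 5]
Card 6 is at position 5.

Answer: 5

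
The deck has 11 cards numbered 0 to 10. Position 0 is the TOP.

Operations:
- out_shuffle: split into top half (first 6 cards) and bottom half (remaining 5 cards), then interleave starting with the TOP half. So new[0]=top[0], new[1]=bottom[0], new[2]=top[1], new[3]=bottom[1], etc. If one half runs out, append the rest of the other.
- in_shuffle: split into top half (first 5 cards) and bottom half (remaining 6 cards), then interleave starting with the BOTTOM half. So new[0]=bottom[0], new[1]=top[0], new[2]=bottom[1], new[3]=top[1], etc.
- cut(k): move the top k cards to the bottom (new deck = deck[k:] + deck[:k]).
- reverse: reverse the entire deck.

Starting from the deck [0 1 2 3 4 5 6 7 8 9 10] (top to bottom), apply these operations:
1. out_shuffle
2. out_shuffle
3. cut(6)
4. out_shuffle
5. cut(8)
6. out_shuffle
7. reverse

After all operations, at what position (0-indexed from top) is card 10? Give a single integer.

Answer: 0

Derivation:
After op 1 (out_shuffle): [0 6 1 7 2 8 3 9 4 10 5]
After op 2 (out_shuffle): [0 3 6 9 1 4 7 10 2 5 8]
After op 3 (cut(6)): [7 10 2 5 8 0 3 6 9 1 4]
After op 4 (out_shuffle): [7 3 10 6 2 9 5 1 8 4 0]
After op 5 (cut(8)): [8 4 0 7 3 10 6 2 9 5 1]
After op 6 (out_shuffle): [8 6 4 2 0 9 7 5 3 1 10]
After op 7 (reverse): [10 1 3 5 7 9 0 2 4 6 8]
Card 10 is at position 0.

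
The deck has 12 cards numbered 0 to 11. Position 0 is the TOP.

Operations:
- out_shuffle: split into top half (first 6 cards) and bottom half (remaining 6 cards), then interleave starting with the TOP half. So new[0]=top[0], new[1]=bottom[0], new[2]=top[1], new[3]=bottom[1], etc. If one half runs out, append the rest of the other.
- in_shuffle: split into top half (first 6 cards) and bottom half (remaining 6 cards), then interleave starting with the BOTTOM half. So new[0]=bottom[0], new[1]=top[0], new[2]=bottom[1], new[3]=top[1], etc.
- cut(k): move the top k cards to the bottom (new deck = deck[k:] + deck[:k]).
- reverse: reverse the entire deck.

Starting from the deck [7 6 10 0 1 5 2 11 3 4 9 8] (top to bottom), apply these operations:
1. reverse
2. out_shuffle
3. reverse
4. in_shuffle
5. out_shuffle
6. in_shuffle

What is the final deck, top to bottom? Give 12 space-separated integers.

After op 1 (reverse): [8 9 4 3 11 2 5 1 0 10 6 7]
After op 2 (out_shuffle): [8 5 9 1 4 0 3 10 11 6 2 7]
After op 3 (reverse): [7 2 6 11 10 3 0 4 1 9 5 8]
After op 4 (in_shuffle): [0 7 4 2 1 6 9 11 5 10 8 3]
After op 5 (out_shuffle): [0 9 7 11 4 5 2 10 1 8 6 3]
After op 6 (in_shuffle): [2 0 10 9 1 7 8 11 6 4 3 5]

Answer: 2 0 10 9 1 7 8 11 6 4 3 5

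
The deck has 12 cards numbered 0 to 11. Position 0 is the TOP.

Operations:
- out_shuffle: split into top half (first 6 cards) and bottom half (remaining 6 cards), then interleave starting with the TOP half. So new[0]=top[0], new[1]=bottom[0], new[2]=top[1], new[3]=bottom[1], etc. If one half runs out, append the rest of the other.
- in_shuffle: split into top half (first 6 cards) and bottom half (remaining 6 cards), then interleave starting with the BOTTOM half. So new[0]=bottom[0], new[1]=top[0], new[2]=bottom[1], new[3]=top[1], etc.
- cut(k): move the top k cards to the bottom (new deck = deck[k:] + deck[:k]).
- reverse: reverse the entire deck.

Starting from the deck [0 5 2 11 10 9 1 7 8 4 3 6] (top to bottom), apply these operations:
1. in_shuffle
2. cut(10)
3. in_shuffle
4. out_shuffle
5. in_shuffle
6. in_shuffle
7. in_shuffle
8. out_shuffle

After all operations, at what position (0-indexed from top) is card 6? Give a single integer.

Answer: 9

Derivation:
After op 1 (in_shuffle): [1 0 7 5 8 2 4 11 3 10 6 9]
After op 2 (cut(10)): [6 9 1 0 7 5 8 2 4 11 3 10]
After op 3 (in_shuffle): [8 6 2 9 4 1 11 0 3 7 10 5]
After op 4 (out_shuffle): [8 11 6 0 2 3 9 7 4 10 1 5]
After op 5 (in_shuffle): [9 8 7 11 4 6 10 0 1 2 5 3]
After op 6 (in_shuffle): [10 9 0 8 1 7 2 11 5 4 3 6]
After op 7 (in_shuffle): [2 10 11 9 5 0 4 8 3 1 6 7]
After op 8 (out_shuffle): [2 4 10 8 11 3 9 1 5 6 0 7]
Card 6 is at position 9.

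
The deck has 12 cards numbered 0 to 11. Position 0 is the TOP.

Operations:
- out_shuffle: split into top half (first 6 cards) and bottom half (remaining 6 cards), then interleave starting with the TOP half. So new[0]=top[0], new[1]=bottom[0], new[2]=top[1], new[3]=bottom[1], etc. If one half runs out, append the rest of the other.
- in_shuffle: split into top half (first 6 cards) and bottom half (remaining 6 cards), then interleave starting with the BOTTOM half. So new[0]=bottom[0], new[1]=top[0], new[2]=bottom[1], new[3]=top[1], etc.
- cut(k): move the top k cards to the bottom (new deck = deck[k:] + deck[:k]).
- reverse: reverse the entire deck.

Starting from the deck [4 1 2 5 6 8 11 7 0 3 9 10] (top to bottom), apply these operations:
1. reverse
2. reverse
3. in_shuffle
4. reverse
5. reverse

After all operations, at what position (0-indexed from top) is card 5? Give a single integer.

Answer: 7

Derivation:
After op 1 (reverse): [10 9 3 0 7 11 8 6 5 2 1 4]
After op 2 (reverse): [4 1 2 5 6 8 11 7 0 3 9 10]
After op 3 (in_shuffle): [11 4 7 1 0 2 3 5 9 6 10 8]
After op 4 (reverse): [8 10 6 9 5 3 2 0 1 7 4 11]
After op 5 (reverse): [11 4 7 1 0 2 3 5 9 6 10 8]
Card 5 is at position 7.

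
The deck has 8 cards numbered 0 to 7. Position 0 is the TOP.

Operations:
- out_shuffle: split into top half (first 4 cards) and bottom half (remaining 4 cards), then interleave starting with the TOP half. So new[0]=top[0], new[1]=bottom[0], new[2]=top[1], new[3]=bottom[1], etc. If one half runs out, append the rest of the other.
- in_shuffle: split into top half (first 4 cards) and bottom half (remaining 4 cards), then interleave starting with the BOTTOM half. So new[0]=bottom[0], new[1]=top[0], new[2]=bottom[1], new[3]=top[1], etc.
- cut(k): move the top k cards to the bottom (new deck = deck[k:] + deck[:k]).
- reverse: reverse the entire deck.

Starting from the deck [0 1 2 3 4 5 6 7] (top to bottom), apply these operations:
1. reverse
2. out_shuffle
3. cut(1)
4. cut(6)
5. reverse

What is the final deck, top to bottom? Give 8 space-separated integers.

After op 1 (reverse): [7 6 5 4 3 2 1 0]
After op 2 (out_shuffle): [7 3 6 2 5 1 4 0]
After op 3 (cut(1)): [3 6 2 5 1 4 0 7]
After op 4 (cut(6)): [0 7 3 6 2 5 1 4]
After op 5 (reverse): [4 1 5 2 6 3 7 0]

Answer: 4 1 5 2 6 3 7 0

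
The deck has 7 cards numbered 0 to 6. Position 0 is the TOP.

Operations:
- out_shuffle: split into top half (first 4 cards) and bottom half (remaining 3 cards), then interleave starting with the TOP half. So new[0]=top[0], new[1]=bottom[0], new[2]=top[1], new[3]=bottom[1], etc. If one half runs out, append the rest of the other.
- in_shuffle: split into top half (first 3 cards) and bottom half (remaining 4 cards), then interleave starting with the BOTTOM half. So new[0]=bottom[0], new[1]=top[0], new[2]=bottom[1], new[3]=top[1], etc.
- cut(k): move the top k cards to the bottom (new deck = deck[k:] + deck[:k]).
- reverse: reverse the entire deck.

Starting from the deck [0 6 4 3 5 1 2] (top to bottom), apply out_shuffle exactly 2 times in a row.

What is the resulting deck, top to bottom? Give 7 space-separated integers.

Answer: 0 4 5 2 6 3 1

Derivation:
After op 1 (out_shuffle): [0 5 6 1 4 2 3]
After op 2 (out_shuffle): [0 4 5 2 6 3 1]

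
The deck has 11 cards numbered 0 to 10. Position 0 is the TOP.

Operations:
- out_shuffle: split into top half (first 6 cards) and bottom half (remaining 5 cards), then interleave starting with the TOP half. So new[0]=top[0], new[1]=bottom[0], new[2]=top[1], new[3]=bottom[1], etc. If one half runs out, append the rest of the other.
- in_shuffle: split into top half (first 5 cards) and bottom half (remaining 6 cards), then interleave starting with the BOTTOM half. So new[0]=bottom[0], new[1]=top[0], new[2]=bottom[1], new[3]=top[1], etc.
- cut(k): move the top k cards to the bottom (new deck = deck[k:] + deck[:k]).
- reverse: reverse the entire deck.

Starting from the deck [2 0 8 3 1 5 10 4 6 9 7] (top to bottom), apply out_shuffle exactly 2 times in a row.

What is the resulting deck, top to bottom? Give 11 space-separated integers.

After op 1 (out_shuffle): [2 10 0 4 8 6 3 9 1 7 5]
After op 2 (out_shuffle): [2 3 10 9 0 1 4 7 8 5 6]

Answer: 2 3 10 9 0 1 4 7 8 5 6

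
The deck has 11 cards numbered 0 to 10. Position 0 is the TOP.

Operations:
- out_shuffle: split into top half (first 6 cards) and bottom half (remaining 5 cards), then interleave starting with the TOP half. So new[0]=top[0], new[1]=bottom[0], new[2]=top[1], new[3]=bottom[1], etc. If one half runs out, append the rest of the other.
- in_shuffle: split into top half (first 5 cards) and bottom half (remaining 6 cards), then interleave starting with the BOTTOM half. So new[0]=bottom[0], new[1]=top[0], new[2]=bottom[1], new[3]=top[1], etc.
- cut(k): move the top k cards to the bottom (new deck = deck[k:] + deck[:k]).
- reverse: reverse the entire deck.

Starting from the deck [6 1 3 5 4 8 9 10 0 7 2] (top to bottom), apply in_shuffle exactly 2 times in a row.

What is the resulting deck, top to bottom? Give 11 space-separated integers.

Answer: 3 8 0 6 5 9 7 1 4 10 2

Derivation:
After op 1 (in_shuffle): [8 6 9 1 10 3 0 5 7 4 2]
After op 2 (in_shuffle): [3 8 0 6 5 9 7 1 4 10 2]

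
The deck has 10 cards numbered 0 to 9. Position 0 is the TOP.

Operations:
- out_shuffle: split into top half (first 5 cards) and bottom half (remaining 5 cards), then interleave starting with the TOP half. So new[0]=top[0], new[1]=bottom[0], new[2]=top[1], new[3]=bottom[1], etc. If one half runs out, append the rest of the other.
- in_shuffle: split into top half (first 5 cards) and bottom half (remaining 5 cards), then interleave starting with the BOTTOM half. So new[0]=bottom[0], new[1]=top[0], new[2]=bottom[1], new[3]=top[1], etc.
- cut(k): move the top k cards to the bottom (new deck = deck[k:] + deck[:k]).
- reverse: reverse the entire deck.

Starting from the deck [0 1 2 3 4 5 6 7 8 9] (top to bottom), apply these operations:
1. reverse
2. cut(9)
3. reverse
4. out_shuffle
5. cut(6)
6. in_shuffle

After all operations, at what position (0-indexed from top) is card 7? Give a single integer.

Answer: 4

Derivation:
After op 1 (reverse): [9 8 7 6 5 4 3 2 1 0]
After op 2 (cut(9)): [0 9 8 7 6 5 4 3 2 1]
After op 3 (reverse): [1 2 3 4 5 6 7 8 9 0]
After op 4 (out_shuffle): [1 6 2 7 3 8 4 9 5 0]
After op 5 (cut(6)): [4 9 5 0 1 6 2 7 3 8]
After op 6 (in_shuffle): [6 4 2 9 7 5 3 0 8 1]
Card 7 is at position 4.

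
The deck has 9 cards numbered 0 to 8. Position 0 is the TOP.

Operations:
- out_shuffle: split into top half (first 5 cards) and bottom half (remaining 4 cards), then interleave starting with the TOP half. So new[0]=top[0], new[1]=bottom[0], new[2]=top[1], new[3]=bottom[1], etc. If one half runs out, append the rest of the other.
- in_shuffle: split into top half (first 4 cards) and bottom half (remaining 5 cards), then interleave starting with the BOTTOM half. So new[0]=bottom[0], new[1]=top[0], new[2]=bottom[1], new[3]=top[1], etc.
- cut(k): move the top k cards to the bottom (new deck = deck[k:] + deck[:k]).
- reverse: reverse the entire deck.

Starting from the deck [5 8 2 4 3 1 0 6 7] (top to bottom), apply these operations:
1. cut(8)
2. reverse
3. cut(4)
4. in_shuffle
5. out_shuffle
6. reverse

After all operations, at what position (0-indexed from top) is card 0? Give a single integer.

After op 1 (cut(8)): [7 5 8 2 4 3 1 0 6]
After op 2 (reverse): [6 0 1 3 4 2 8 5 7]
After op 3 (cut(4)): [4 2 8 5 7 6 0 1 3]
After op 4 (in_shuffle): [7 4 6 2 0 8 1 5 3]
After op 5 (out_shuffle): [7 8 4 1 6 5 2 3 0]
After op 6 (reverse): [0 3 2 5 6 1 4 8 7]
Card 0 is at position 0.

Answer: 0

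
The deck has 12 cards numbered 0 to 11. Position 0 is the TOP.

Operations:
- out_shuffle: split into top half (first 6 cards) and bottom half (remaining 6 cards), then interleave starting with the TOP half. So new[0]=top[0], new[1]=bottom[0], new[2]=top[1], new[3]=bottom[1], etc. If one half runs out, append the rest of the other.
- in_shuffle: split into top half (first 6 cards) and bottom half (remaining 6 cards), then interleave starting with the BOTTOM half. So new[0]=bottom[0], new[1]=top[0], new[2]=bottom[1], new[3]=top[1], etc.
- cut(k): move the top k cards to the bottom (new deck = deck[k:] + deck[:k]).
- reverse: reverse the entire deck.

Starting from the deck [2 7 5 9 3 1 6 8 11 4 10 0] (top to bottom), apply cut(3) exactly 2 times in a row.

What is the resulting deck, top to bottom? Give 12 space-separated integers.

After op 1 (cut(3)): [9 3 1 6 8 11 4 10 0 2 7 5]
After op 2 (cut(3)): [6 8 11 4 10 0 2 7 5 9 3 1]

Answer: 6 8 11 4 10 0 2 7 5 9 3 1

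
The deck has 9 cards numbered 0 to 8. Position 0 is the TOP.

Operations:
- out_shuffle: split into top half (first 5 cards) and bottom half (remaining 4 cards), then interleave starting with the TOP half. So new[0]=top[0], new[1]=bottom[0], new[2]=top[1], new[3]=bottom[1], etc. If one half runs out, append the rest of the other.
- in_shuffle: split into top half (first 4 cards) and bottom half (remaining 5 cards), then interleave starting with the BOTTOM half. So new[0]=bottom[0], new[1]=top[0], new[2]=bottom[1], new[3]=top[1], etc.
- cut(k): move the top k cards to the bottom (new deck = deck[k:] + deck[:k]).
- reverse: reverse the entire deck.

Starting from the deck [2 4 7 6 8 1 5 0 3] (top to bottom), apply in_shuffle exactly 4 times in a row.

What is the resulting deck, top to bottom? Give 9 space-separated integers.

After op 1 (in_shuffle): [8 2 1 4 5 7 0 6 3]
After op 2 (in_shuffle): [5 8 7 2 0 1 6 4 3]
After op 3 (in_shuffle): [0 5 1 8 6 7 4 2 3]
After op 4 (in_shuffle): [6 0 7 5 4 1 2 8 3]

Answer: 6 0 7 5 4 1 2 8 3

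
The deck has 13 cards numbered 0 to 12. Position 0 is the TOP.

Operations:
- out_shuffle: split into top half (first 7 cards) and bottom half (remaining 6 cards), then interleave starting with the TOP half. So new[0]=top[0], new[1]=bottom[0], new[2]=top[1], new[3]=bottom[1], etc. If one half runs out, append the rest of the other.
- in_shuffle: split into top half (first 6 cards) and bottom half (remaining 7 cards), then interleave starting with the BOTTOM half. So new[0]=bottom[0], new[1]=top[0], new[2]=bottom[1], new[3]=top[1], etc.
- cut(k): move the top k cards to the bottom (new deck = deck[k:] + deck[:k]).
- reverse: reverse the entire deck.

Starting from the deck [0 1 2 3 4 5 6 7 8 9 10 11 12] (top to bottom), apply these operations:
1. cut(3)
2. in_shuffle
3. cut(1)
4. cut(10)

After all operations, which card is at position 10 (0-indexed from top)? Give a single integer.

Answer: 0

Derivation:
After op 1 (cut(3)): [3 4 5 6 7 8 9 10 11 12 0 1 2]
After op 2 (in_shuffle): [9 3 10 4 11 5 12 6 0 7 1 8 2]
After op 3 (cut(1)): [3 10 4 11 5 12 6 0 7 1 8 2 9]
After op 4 (cut(10)): [8 2 9 3 10 4 11 5 12 6 0 7 1]
Position 10: card 0.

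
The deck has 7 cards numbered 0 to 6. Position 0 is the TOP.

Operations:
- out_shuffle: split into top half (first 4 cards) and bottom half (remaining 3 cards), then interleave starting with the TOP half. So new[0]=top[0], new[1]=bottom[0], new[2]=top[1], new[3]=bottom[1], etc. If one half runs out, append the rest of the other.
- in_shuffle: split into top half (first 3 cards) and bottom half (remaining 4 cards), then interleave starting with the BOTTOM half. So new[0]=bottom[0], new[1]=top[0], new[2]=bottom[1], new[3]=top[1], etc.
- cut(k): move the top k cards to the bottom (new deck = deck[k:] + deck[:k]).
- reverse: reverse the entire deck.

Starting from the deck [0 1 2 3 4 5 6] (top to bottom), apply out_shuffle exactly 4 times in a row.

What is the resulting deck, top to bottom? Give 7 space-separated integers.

Answer: 0 4 1 5 2 6 3

Derivation:
After op 1 (out_shuffle): [0 4 1 5 2 6 3]
After op 2 (out_shuffle): [0 2 4 6 1 3 5]
After op 3 (out_shuffle): [0 1 2 3 4 5 6]
After op 4 (out_shuffle): [0 4 1 5 2 6 3]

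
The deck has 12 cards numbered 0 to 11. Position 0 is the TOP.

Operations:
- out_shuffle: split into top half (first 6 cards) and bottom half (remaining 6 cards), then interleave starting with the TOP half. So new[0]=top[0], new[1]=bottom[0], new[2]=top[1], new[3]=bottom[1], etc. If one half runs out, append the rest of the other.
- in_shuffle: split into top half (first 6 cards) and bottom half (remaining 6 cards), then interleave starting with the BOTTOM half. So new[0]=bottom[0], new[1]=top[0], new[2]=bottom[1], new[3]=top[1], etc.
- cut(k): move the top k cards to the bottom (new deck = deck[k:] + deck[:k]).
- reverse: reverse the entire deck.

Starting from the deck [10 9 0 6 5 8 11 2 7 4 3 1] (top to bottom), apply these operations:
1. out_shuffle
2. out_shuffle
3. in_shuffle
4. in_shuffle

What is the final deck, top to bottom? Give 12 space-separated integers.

Answer: 8 2 4 10 7 3 9 6 1 0 5 11

Derivation:
After op 1 (out_shuffle): [10 11 9 2 0 7 6 4 5 3 8 1]
After op 2 (out_shuffle): [10 6 11 4 9 5 2 3 0 8 7 1]
After op 3 (in_shuffle): [2 10 3 6 0 11 8 4 7 9 1 5]
After op 4 (in_shuffle): [8 2 4 10 7 3 9 6 1 0 5 11]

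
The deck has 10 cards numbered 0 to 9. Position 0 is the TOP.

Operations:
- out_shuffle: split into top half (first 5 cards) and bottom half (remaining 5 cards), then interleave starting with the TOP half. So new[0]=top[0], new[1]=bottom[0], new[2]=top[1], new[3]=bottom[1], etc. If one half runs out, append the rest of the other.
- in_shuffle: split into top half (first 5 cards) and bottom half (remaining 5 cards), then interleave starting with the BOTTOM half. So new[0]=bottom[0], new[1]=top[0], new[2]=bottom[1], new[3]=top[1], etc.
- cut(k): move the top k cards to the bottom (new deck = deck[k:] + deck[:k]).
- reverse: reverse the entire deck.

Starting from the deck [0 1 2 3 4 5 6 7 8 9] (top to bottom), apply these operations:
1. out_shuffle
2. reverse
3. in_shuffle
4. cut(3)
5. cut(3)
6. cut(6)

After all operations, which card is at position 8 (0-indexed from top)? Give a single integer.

After op 1 (out_shuffle): [0 5 1 6 2 7 3 8 4 9]
After op 2 (reverse): [9 4 8 3 7 2 6 1 5 0]
After op 3 (in_shuffle): [2 9 6 4 1 8 5 3 0 7]
After op 4 (cut(3)): [4 1 8 5 3 0 7 2 9 6]
After op 5 (cut(3)): [5 3 0 7 2 9 6 4 1 8]
After op 6 (cut(6)): [6 4 1 8 5 3 0 7 2 9]
Position 8: card 2.

Answer: 2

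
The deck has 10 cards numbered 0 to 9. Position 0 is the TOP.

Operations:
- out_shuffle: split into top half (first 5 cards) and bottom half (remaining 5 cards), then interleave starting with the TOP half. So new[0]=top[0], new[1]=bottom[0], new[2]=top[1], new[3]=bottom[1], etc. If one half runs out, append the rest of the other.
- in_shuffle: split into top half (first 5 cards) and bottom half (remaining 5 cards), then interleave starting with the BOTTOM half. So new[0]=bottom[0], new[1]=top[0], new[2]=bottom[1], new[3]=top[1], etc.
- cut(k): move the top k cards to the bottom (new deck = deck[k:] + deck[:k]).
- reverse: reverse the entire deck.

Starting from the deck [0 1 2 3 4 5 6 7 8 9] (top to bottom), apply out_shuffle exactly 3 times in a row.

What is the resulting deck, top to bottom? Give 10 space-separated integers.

After op 1 (out_shuffle): [0 5 1 6 2 7 3 8 4 9]
After op 2 (out_shuffle): [0 7 5 3 1 8 6 4 2 9]
After op 3 (out_shuffle): [0 8 7 6 5 4 3 2 1 9]

Answer: 0 8 7 6 5 4 3 2 1 9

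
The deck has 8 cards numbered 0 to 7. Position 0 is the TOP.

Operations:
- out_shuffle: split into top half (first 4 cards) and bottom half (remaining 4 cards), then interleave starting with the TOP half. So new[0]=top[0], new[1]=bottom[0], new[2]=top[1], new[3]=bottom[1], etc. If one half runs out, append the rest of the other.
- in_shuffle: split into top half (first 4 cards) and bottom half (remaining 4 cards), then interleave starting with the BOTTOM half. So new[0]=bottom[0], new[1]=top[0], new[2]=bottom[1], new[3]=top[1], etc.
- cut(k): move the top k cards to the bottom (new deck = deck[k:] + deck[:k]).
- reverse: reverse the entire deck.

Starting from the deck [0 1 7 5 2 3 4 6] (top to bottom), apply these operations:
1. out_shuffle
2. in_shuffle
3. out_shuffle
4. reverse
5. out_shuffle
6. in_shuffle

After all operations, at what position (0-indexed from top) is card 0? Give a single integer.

After op 1 (out_shuffle): [0 2 1 3 7 4 5 6]
After op 2 (in_shuffle): [7 0 4 2 5 1 6 3]
After op 3 (out_shuffle): [7 5 0 1 4 6 2 3]
After op 4 (reverse): [3 2 6 4 1 0 5 7]
After op 5 (out_shuffle): [3 1 2 0 6 5 4 7]
After op 6 (in_shuffle): [6 3 5 1 4 2 7 0]
Card 0 is at position 7.

Answer: 7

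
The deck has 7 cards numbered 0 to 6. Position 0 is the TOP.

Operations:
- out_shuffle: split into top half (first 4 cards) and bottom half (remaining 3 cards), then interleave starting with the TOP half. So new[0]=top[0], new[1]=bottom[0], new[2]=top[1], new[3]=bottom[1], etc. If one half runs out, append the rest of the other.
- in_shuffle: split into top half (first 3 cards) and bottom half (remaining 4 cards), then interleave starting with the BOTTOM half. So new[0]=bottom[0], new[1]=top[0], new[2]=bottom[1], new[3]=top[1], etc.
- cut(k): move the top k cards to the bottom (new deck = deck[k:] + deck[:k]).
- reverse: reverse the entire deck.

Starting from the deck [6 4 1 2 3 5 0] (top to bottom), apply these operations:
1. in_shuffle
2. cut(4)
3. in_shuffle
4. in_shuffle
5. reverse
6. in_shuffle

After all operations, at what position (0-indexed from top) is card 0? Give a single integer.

Answer: 5

Derivation:
After op 1 (in_shuffle): [2 6 3 4 5 1 0]
After op 2 (cut(4)): [5 1 0 2 6 3 4]
After op 3 (in_shuffle): [2 5 6 1 3 0 4]
After op 4 (in_shuffle): [1 2 3 5 0 6 4]
After op 5 (reverse): [4 6 0 5 3 2 1]
After op 6 (in_shuffle): [5 4 3 6 2 0 1]
Card 0 is at position 5.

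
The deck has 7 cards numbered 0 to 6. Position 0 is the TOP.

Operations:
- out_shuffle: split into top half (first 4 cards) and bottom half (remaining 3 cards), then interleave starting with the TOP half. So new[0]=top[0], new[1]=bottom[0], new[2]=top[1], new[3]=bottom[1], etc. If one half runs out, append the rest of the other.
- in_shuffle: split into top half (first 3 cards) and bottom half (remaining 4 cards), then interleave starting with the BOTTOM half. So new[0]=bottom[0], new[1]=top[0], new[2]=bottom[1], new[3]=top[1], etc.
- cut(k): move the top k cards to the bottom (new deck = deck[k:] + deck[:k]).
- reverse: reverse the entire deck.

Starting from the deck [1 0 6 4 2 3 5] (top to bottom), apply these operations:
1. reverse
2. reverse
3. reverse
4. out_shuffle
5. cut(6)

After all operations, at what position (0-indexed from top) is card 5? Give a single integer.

Answer: 1

Derivation:
After op 1 (reverse): [5 3 2 4 6 0 1]
After op 2 (reverse): [1 0 6 4 2 3 5]
After op 3 (reverse): [5 3 2 4 6 0 1]
After op 4 (out_shuffle): [5 6 3 0 2 1 4]
After op 5 (cut(6)): [4 5 6 3 0 2 1]
Card 5 is at position 1.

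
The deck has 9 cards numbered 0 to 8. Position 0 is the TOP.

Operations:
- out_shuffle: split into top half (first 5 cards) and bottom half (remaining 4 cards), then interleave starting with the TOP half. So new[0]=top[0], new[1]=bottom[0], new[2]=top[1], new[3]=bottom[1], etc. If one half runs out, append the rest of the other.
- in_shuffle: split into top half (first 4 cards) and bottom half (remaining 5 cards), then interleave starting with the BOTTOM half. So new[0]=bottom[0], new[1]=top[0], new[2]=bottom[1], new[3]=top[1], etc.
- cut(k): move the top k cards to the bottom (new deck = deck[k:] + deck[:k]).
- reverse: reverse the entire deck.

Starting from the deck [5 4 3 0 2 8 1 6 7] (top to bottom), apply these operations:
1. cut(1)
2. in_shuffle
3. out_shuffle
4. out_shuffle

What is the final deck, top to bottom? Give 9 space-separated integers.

Answer: 8 2 0 3 4 5 7 6 1

Derivation:
After op 1 (cut(1)): [4 3 0 2 8 1 6 7 5]
After op 2 (in_shuffle): [8 4 1 3 6 0 7 2 5]
After op 3 (out_shuffle): [8 0 4 7 1 2 3 5 6]
After op 4 (out_shuffle): [8 2 0 3 4 5 7 6 1]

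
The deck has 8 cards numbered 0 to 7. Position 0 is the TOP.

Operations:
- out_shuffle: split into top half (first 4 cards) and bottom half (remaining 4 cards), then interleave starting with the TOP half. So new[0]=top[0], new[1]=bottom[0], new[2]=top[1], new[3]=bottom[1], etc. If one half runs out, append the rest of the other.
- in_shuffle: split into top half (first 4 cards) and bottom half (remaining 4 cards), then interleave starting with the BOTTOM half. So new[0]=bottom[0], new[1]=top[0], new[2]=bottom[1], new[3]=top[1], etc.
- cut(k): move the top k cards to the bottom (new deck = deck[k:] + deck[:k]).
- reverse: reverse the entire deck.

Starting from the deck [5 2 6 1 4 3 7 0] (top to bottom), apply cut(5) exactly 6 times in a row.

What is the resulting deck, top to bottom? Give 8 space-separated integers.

Answer: 7 0 5 2 6 1 4 3

Derivation:
After op 1 (cut(5)): [3 7 0 5 2 6 1 4]
After op 2 (cut(5)): [6 1 4 3 7 0 5 2]
After op 3 (cut(5)): [0 5 2 6 1 4 3 7]
After op 4 (cut(5)): [4 3 7 0 5 2 6 1]
After op 5 (cut(5)): [2 6 1 4 3 7 0 5]
After op 6 (cut(5)): [7 0 5 2 6 1 4 3]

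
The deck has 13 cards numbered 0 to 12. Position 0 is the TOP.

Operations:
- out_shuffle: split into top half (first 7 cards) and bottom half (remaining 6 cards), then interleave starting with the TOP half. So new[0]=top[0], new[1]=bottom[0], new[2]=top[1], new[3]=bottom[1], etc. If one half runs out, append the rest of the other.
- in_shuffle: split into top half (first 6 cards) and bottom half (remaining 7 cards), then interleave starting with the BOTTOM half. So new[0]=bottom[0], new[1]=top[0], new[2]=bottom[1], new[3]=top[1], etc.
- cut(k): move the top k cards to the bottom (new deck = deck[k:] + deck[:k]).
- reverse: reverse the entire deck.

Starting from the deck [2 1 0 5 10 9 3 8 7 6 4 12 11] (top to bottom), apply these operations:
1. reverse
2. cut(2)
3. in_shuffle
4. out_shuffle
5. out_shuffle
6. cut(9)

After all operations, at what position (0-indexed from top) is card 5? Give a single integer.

After op 1 (reverse): [11 12 4 6 7 8 3 9 10 5 0 1 2]
After op 2 (cut(2)): [4 6 7 8 3 9 10 5 0 1 2 11 12]
After op 3 (in_shuffle): [10 4 5 6 0 7 1 8 2 3 11 9 12]
After op 4 (out_shuffle): [10 8 4 2 5 3 6 11 0 9 7 12 1]
After op 5 (out_shuffle): [10 11 8 0 4 9 2 7 5 12 3 1 6]
After op 6 (cut(9)): [12 3 1 6 10 11 8 0 4 9 2 7 5]
Card 5 is at position 12.

Answer: 12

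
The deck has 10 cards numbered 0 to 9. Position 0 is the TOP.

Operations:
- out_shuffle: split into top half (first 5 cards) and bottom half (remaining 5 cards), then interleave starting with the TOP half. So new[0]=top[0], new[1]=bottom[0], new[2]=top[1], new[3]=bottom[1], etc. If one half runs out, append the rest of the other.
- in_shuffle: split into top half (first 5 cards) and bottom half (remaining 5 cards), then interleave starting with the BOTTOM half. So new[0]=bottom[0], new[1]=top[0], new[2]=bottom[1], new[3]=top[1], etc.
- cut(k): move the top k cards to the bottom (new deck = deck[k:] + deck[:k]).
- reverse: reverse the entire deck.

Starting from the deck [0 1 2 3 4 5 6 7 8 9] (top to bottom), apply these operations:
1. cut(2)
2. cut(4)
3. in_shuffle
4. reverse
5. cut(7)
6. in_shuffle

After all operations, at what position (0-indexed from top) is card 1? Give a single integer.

After op 1 (cut(2)): [2 3 4 5 6 7 8 9 0 1]
After op 2 (cut(4)): [6 7 8 9 0 1 2 3 4 5]
After op 3 (in_shuffle): [1 6 2 7 3 8 4 9 5 0]
After op 4 (reverse): [0 5 9 4 8 3 7 2 6 1]
After op 5 (cut(7)): [2 6 1 0 5 9 4 8 3 7]
After op 6 (in_shuffle): [9 2 4 6 8 1 3 0 7 5]
Card 1 is at position 5.

Answer: 5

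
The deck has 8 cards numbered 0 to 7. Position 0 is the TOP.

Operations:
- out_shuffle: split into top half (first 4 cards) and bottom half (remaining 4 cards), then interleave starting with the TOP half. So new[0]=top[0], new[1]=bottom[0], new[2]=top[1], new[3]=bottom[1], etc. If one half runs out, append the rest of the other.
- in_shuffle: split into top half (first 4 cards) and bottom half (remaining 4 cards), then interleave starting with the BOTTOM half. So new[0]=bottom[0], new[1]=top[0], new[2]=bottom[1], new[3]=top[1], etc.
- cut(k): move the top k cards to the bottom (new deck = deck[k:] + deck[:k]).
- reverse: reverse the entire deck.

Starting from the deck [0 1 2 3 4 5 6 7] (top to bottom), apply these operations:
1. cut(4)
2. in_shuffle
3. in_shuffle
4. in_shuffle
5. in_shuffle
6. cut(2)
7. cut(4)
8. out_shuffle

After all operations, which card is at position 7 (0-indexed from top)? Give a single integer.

Answer: 1

Derivation:
After op 1 (cut(4)): [4 5 6 7 0 1 2 3]
After op 2 (in_shuffle): [0 4 1 5 2 6 3 7]
After op 3 (in_shuffle): [2 0 6 4 3 1 7 5]
After op 4 (in_shuffle): [3 2 1 0 7 6 5 4]
After op 5 (in_shuffle): [7 3 6 2 5 1 4 0]
After op 6 (cut(2)): [6 2 5 1 4 0 7 3]
After op 7 (cut(4)): [4 0 7 3 6 2 5 1]
After op 8 (out_shuffle): [4 6 0 2 7 5 3 1]
Position 7: card 1.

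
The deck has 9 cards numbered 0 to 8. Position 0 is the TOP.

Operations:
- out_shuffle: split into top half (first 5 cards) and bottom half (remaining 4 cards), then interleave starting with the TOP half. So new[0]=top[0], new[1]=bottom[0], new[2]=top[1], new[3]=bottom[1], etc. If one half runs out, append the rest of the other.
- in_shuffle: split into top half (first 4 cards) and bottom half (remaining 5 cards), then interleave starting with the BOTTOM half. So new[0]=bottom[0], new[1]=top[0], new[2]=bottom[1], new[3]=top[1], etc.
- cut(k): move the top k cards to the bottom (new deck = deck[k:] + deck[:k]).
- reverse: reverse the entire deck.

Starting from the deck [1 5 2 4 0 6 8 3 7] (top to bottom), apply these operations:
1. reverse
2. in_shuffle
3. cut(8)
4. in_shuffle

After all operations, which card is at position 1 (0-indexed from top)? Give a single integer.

After op 1 (reverse): [7 3 8 6 0 4 2 5 1]
After op 2 (in_shuffle): [0 7 4 3 2 8 5 6 1]
After op 3 (cut(8)): [1 0 7 4 3 2 8 5 6]
After op 4 (in_shuffle): [3 1 2 0 8 7 5 4 6]
Position 1: card 1.

Answer: 1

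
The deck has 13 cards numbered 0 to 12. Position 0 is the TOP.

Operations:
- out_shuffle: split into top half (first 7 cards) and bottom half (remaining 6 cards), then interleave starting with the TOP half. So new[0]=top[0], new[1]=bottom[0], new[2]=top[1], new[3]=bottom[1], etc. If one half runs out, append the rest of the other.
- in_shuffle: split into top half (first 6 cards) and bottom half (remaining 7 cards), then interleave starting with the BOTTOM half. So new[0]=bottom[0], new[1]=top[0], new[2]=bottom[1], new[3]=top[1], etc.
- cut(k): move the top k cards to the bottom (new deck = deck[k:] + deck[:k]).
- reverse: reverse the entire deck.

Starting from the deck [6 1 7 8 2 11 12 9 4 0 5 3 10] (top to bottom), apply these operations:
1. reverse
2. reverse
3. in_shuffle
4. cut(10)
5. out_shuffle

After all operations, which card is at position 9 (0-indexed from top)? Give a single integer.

Answer: 5

Derivation:
After op 1 (reverse): [10 3 5 0 4 9 12 11 2 8 7 1 6]
After op 2 (reverse): [6 1 7 8 2 11 12 9 4 0 5 3 10]
After op 3 (in_shuffle): [12 6 9 1 4 7 0 8 5 2 3 11 10]
After op 4 (cut(10)): [3 11 10 12 6 9 1 4 7 0 8 5 2]
After op 5 (out_shuffle): [3 4 11 7 10 0 12 8 6 5 9 2 1]
Position 9: card 5.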